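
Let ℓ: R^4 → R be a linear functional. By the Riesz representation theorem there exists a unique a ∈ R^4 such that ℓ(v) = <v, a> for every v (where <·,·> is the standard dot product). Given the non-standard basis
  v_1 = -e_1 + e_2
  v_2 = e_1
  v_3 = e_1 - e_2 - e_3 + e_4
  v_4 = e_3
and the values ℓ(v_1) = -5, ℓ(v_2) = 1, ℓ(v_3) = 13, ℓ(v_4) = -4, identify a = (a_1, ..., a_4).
a = (1, -4, -4, 4)

Write a = (a_1, ..., a_4) in the standard basis. For each basis vector v_i, ℓ(v_i) = <v_i, a> is a linear equation in the a_j's. Collect the n equations into a matrix system V a = ℓ, where row i of V is v_i (expressed in the standard basis). Since V is invertible (lower-triangular with 1s on the diagonal, up to permutation), solve by back-substitution:
  V =
[[-1, 1, 0, 0],
 [1, 0, 0, 0],
 [1, -1, -1, 1],
 [0, 0, 1, 0]]
  V a = (-5, 1, 13, -4)
Solving gives a = (1, -4, -4, 4).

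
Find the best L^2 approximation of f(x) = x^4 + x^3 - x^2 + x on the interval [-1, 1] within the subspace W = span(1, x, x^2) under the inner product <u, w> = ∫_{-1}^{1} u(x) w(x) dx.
g(x) = -x^2/7 + 8*x/5 - 3/35

The best approximation g ∈ W is the orthogonal projection of f onto W. Writing g = a_0 + a_1 x + a_2 x^2, the coefficients solve the normal equations G · a = b where
  G_{ij} = <φ_i, φ_j> and b_i = <f, φ_i>, with φ_0 = 1, φ_1 = x, φ_2 = x^2.
G =
  [2, 0, 2/3]
  [0, 2/3, 0]
  [2/3, 0, 2/5],
b = (-4/15, 16/15, -4/35).
Solving gives a_0 = -3/35, a_1 = 8/5, a_2 = -1/7, so
  g(x) = -x^2/7 + 8*x/5 - 3/35.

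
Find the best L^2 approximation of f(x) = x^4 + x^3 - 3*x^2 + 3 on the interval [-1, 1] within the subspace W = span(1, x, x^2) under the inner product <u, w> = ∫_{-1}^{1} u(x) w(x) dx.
g(x) = -15*x^2/7 + 3*x/5 + 102/35

The best approximation g ∈ W is the orthogonal projection of f onto W. Writing g = a_0 + a_1 x + a_2 x^2, the coefficients solve the normal equations G · a = b where
  G_{ij} = <φ_i, φ_j> and b_i = <f, φ_i>, with φ_0 = 1, φ_1 = x, φ_2 = x^2.
G =
  [2, 0, 2/3]
  [0, 2/3, 0]
  [2/3, 0, 2/5],
b = (22/5, 2/5, 38/35).
Solving gives a_0 = 102/35, a_1 = 3/5, a_2 = -15/7, so
  g(x) = -15*x^2/7 + 3*x/5 + 102/35.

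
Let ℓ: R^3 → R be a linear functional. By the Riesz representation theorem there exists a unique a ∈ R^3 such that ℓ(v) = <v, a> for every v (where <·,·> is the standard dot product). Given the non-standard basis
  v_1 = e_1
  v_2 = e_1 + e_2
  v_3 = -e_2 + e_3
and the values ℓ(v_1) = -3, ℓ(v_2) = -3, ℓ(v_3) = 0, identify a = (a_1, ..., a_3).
a = (-3, 0, 0)

Write a = (a_1, ..., a_3) in the standard basis. For each basis vector v_i, ℓ(v_i) = <v_i, a> is a linear equation in the a_j's. Collect the n equations into a matrix system V a = ℓ, where row i of V is v_i (expressed in the standard basis). Since V is invertible (lower-triangular with 1s on the diagonal, up to permutation), solve by back-substitution:
  V =
[[1, 0, 0],
 [1, 1, 0],
 [0, -1, 1]]
  V a = (-3, -3, 0)
Solving gives a = (-3, 0, 0).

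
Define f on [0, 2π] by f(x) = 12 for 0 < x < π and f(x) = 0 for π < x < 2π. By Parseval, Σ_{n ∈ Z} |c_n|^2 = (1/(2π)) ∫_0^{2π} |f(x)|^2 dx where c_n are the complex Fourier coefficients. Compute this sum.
Σ |c_n|^2 = 72

Parseval equates the L^2 energy of f (normalised by 1/(2π)) with the ℓ^2 sum of its Fourier coefficients: (1/(2π)) ∫_0^{2π} |f|^2 = Σ |c_n|^2.
Compute the left side: (1/(2π)) [∫_0^π 12^2 dx + ∫_π^{2π} 0^2 dx] = (1/(2π)) · (144π + 0π) = (144 + 0)/2 = 72.
So Σ_{n ∈ Z} |c_n|^2 = 72.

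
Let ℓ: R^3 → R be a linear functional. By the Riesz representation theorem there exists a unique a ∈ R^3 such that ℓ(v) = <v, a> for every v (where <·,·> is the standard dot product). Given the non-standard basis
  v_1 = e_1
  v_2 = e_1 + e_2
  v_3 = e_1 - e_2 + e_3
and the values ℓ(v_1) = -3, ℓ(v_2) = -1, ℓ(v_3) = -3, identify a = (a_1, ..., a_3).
a = (-3, 2, 2)

Write a = (a_1, ..., a_3) in the standard basis. For each basis vector v_i, ℓ(v_i) = <v_i, a> is a linear equation in the a_j's. Collect the n equations into a matrix system V a = ℓ, where row i of V is v_i (expressed in the standard basis). Since V is invertible (lower-triangular with 1s on the diagonal, up to permutation), solve by back-substitution:
  V =
[[1, 0, 0],
 [1, 1, 0],
 [1, -1, 1]]
  V a = (-3, -1, -3)
Solving gives a = (-3, 2, 2).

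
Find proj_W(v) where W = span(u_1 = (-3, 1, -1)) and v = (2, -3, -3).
proj_W(v) = (18/11, -6/11, 6/11)

Set up U = [u_1 | ... | u_1] ∈ R^(3×1). The projector onto W = col(U) is P = U (U^T U)^(-1) U^T.
Compute U^T U =
  [11],
and U^T v = (-6).
Solve U^T U · c = U^T v for the coefficients: c = (-6/11). The projection is proj_W(v) = U c.
Check: (v - proj_W(v)) · u_1 = 0  (should be 0).
Result: proj_W(v) = (18/11, -6/11, 6/11).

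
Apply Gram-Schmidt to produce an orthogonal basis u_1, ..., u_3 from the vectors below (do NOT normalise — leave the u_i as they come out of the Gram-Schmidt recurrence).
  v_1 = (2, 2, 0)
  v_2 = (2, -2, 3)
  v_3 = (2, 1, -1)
Orthogonal basis:
  u_1 = (2, 2, 0)
  u_2 = (2, -2, 3)
  u_3 = (21/34, -21/34, -14/17)

Apply the Gram-Schmidt recurrence
  u_1 = v_1
  u_i = v_i − Σ_{j<i} ((v_i · u_j) / (u_j · u_j)) · u_j.

Step by step this gives:
  u_1 = (2, 2, 0)
  u_2 = (2, -2, 3)
  u_3 = (21/34, -21/34, -14/17)

Orthogonality check:
  u_2 · u_1 = 0 (should be 0)
  u_3 · u_1 = 0 (should be 0)
  u_3 · u_2 = 0 (should be 0)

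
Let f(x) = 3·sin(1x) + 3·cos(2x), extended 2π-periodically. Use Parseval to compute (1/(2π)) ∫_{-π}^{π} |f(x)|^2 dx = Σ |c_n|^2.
Σ |c_n|^2 = 9

Expand |f|^2 and use orthogonality of {sin(nx), cos(mx)} on [-π, π]:
  ∫_{-π}^{π} sin(nx)^2 dx = π, ∫ cos(mx)^2 dx = π, and cross terms integrate to 0.
So ∫_{-π}^{π} f(x)^2 dx = 3^2 · π + 3^2 · π = (9 + 9)π.
Divide by 2π: (9 + 9)/2 = 9.
By Parseval, this equals Σ |c_n|^2.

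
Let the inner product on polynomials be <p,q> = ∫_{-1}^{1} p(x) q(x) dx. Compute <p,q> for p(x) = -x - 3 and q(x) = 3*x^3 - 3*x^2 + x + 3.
<p,q> = -208/15

Expand the product: p(x)·q(x) = -3*x^4 - 6*x^3 + 8*x^2 - 6*x - 9.
∫_{-1}^{1} of each monomial x^k gives [2/(k+1) if k even, 0 if k odd]. Integrating term-by-term (or equivalently evaluating the antiderivative F(x) = -3*x^5/5 - 3*x^4/2 + 8*x^3/3 - 3*x^2 - 9*x at the endpoints):
  F(1) − F(−1) = -343/30 − (73/30) = -208/15.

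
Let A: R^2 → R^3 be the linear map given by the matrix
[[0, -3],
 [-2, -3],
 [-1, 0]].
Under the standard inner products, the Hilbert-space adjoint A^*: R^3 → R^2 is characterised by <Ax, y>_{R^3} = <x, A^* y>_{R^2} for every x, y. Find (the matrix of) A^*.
A^* = A^T =
[[0, -2, -1],
 [-3, -3, 0]]

For real matrices with standard dot products, the defining identity <Ax, y> = <x, A^* y> gives (Ax)^T y = x^T (A^*) y, i.e. x^T A^T y = x^T (A^*) y. Since this holds for all x, y, we must have A^* = A^T. Therefore
A^* =
[[0, -2, -1],
 [-3, -3, 0]].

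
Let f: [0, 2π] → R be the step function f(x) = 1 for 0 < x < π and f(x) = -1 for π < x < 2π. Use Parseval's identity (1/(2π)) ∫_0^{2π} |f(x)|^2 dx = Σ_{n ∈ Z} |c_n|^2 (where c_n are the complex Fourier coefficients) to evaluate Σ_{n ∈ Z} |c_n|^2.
Σ |c_n|^2 = 1

Parseval equates the L^2 energy of f (normalised by 1/(2π)) with the ℓ^2 sum of its Fourier coefficients: (1/(2π)) ∫_0^{2π} |f|^2 = Σ |c_n|^2.
Compute the left side: (1/(2π)) [∫_0^π 1^2 dx + ∫_π^{2π} (-1)^2 dx] = (1/(2π)) · (1π + 1π) = (1 + 1)/2 = 1.
So Σ_{n ∈ Z} |c_n|^2 = 1.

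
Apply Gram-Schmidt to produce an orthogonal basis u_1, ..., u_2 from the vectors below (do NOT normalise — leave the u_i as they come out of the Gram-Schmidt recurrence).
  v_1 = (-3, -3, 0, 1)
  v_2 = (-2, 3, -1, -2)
Orthogonal basis:
  u_1 = (-3, -3, 0, 1)
  u_2 = (-53/19, 42/19, -1, -33/19)

Apply the Gram-Schmidt recurrence
  u_1 = v_1
  u_i = v_i − Σ_{j<i} ((v_i · u_j) / (u_j · u_j)) · u_j.

Step by step this gives:
  u_1 = (-3, -3, 0, 1)
  u_2 = (-53/19, 42/19, -1, -33/19)

Orthogonality check:
  u_2 · u_1 = 0 (should be 0)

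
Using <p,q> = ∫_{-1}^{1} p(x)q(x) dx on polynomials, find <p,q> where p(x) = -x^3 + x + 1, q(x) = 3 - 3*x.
<p,q> = 26/5

Expand the product: p(x)·q(x) = 3*x^4 - 3*x^3 - 3*x^2 + 3.
∫_{-1}^{1} of each monomial x^k gives [2/(k+1) if k even, 0 if k odd]. Integrating term-by-term (or equivalently evaluating the antiderivative F(x) = 3*x^5/5 - 3*x^4/4 - x^3 + 3*x at the endpoints):
  F(1) − F(−1) = 37/20 − (-67/20) = 26/5.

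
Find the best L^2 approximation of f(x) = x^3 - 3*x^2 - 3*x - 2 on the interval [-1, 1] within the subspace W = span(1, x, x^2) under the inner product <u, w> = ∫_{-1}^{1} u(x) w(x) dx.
g(x) = -3*x^2 - 12*x/5 - 2

The best approximation g ∈ W is the orthogonal projection of f onto W. Writing g = a_0 + a_1 x + a_2 x^2, the coefficients solve the normal equations G · a = b where
  G_{ij} = <φ_i, φ_j> and b_i = <f, φ_i>, with φ_0 = 1, φ_1 = x, φ_2 = x^2.
G =
  [2, 0, 2/3]
  [0, 2/3, 0]
  [2/3, 0, 2/5],
b = (-6, -8/5, -38/15).
Solving gives a_0 = -2, a_1 = -12/5, a_2 = -3, so
  g(x) = -3*x^2 - 12*x/5 - 2.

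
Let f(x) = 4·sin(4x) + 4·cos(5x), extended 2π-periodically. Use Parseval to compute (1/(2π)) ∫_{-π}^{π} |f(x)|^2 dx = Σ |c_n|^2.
Σ |c_n|^2 = 16

Expand |f|^2 and use orthogonality of {sin(nx), cos(mx)} on [-π, π]:
  ∫_{-π}^{π} sin(nx)^2 dx = π, ∫ cos(mx)^2 dx = π, and cross terms integrate to 0.
So ∫_{-π}^{π} f(x)^2 dx = 4^2 · π + 4^2 · π = (16 + 16)π.
Divide by 2π: (16 + 16)/2 = 16.
By Parseval, this equals Σ |c_n|^2.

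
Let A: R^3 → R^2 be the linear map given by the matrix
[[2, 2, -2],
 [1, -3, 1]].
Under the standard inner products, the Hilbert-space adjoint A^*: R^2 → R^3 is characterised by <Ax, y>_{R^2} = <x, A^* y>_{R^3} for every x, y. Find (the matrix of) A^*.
A^* = A^T =
[[2, 1],
 [2, -3],
 [-2, 1]]

For real matrices with standard dot products, the defining identity <Ax, y> = <x, A^* y> gives (Ax)^T y = x^T (A^*) y, i.e. x^T A^T y = x^T (A^*) y. Since this holds for all x, y, we must have A^* = A^T. Therefore
A^* =
[[2, 1],
 [2, -3],
 [-2, 1]].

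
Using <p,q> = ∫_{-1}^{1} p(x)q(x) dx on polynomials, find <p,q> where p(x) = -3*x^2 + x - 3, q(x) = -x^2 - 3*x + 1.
<p,q> = -34/5

Expand the product: p(x)·q(x) = 3*x^4 + 8*x^3 - 3*x^2 + 10*x - 3.
∫_{-1}^{1} of each monomial x^k gives [2/(k+1) if k even, 0 if k odd]. Integrating term-by-term (or equivalently evaluating the antiderivative F(x) = 3*x^5/5 + 2*x^4 - x^3 + 5*x^2 - 3*x at the endpoints):
  F(1) − F(−1) = 18/5 − (52/5) = -34/5.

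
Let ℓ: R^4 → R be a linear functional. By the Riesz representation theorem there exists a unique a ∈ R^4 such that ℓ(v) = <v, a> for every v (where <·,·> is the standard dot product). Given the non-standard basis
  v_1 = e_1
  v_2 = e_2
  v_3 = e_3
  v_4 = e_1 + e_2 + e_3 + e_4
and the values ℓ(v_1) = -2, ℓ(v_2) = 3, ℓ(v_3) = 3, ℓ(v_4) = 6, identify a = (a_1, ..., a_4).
a = (-2, 3, 3, 2)

Write a = (a_1, ..., a_4) in the standard basis. For each basis vector v_i, ℓ(v_i) = <v_i, a> is a linear equation in the a_j's. Collect the n equations into a matrix system V a = ℓ, where row i of V is v_i (expressed in the standard basis). Since V is invertible (lower-triangular with 1s on the diagonal, up to permutation), solve by back-substitution:
  V =
[[1, 0, 0, 0],
 [0, 1, 0, 0],
 [0, 0, 1, 0],
 [1, 1, 1, 1]]
  V a = (-2, 3, 3, 6)
Solving gives a = (-2, 3, 3, 2).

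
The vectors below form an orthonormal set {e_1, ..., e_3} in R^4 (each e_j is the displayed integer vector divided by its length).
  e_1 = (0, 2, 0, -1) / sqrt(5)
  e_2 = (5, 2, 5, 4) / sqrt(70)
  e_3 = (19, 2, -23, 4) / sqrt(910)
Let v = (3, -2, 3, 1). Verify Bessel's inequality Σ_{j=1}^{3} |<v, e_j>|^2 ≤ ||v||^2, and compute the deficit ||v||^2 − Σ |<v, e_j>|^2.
Σ |<v, e_j>|^2 = 1171/65; ||v||^2 = 23; deficit = 324/65

Write each e_j = u_j / sqrt(<u_j, u_j>) where u_j is the displayed integer vector. Then <v, e_j> = <v, u_j> / sqrt(<u_j, u_j>), so |<v, e_j>|^2 = <v, u_j>^2 / <u_j, u_j>.
Coefficients: <v, e_1> = -5/sqrt(5), <v, e_2> = 30/sqrt(70), <v, e_3> = -12/sqrt(910).
Square and sum: Σ |<v, e_j>|^2 = 1171/65.
Compute ||v||^2 = v·v = 23.
Deficit = 23 − 1171/65 = 324/65 ≥ 0, confirming Bessel's inequality. (The deficit equals ||v − Σ <v,e_j> e_j||^2, the squared distance from v to span{e_j}.)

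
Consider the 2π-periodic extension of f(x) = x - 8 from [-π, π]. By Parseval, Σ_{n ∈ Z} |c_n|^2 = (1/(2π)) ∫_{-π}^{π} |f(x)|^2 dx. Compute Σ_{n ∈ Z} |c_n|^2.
Σ |c_n|^2 = π^2/3 + 64

Expand and integrate term by term over [-π, π]:
  ∫ (x)^2 dx = 1·(2π^3/3); ∫ 2·1·(-8)·x dx = 0 (odd integrand); ∫ (-8)^2 dx = 64·2π.
So (1/(2π)) ∫_{-π}^{π} (x - 8)^2 dx = 1π^2/3 + 64 = π^2/3 + 64.
Parseval ⇒ Σ |c_n|^2 = π^2/3 + 64.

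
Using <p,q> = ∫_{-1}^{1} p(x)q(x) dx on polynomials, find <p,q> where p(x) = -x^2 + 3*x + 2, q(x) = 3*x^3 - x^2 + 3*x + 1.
<p,q> = 12

Expand the product: p(x)·q(x) = -3*x^5 + 10*x^4 + 6*x^2 + 9*x + 2.
∫_{-1}^{1} of each monomial x^k gives [2/(k+1) if k even, 0 if k odd]. Integrating term-by-term (or equivalently evaluating the antiderivative F(x) = -x^6/2 + 2*x^5 + 2*x^3 + 9*x^2/2 + 2*x at the endpoints):
  F(1) − F(−1) = 10 − (-2) = 12.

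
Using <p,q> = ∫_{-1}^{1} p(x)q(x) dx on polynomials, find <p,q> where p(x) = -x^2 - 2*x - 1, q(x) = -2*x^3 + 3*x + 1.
<p,q> = -76/15

Expand the product: p(x)·q(x) = 2*x^5 + 4*x^4 - x^3 - 7*x^2 - 5*x - 1.
∫_{-1}^{1} of each monomial x^k gives [2/(k+1) if k even, 0 if k odd]. Integrating term-by-term (or equivalently evaluating the antiderivative F(x) = x^6/3 + 4*x^5/5 - x^4/4 - 7*x^3/3 - 5*x^2/2 - x at the endpoints):
  F(1) − F(−1) = -99/20 − (7/60) = -76/15.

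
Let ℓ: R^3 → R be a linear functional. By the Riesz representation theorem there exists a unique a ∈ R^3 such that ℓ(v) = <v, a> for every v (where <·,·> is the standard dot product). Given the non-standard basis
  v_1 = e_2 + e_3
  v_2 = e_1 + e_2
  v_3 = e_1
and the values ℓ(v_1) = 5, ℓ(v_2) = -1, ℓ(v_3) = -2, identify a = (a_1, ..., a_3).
a = (-2, 1, 4)

Write a = (a_1, ..., a_3) in the standard basis. For each basis vector v_i, ℓ(v_i) = <v_i, a> is a linear equation in the a_j's. Collect the n equations into a matrix system V a = ℓ, where row i of V is v_i (expressed in the standard basis). Since V is invertible (lower-triangular with 1s on the diagonal, up to permutation), solve by back-substitution:
  V =
[[0, 1, 1],
 [1, 1, 0],
 [1, 0, 0]]
  V a = (5, -1, -2)
Solving gives a = (-2, 1, 4).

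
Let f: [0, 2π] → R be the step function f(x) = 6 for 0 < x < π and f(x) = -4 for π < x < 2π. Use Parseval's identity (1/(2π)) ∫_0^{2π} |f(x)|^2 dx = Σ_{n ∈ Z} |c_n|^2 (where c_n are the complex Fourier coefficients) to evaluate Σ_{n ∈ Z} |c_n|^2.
Σ |c_n|^2 = 26

Parseval equates the L^2 energy of f (normalised by 1/(2π)) with the ℓ^2 sum of its Fourier coefficients: (1/(2π)) ∫_0^{2π} |f|^2 = Σ |c_n|^2.
Compute the left side: (1/(2π)) [∫_0^π 6^2 dx + ∫_π^{2π} (-4)^2 dx] = (1/(2π)) · (36π + 16π) = (36 + 16)/2 = 26.
So Σ_{n ∈ Z} |c_n|^2 = 26.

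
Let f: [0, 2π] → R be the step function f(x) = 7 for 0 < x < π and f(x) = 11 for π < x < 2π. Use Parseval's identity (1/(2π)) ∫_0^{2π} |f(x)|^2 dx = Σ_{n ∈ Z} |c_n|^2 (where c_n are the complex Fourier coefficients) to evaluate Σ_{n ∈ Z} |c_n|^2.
Σ |c_n|^2 = 85

Parseval equates the L^2 energy of f (normalised by 1/(2π)) with the ℓ^2 sum of its Fourier coefficients: (1/(2π)) ∫_0^{2π} |f|^2 = Σ |c_n|^2.
Compute the left side: (1/(2π)) [∫_0^π 7^2 dx + ∫_π^{2π} 11^2 dx] = (1/(2π)) · (49π + 121π) = (49 + 121)/2 = 85.
So Σ_{n ∈ Z} |c_n|^2 = 85.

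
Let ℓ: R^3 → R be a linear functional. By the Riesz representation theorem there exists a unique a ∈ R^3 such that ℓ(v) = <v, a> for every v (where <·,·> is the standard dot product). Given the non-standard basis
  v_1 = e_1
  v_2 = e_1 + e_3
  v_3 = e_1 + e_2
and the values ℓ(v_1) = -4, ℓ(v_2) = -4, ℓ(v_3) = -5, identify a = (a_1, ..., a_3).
a = (-4, -1, 0)

Write a = (a_1, ..., a_3) in the standard basis. For each basis vector v_i, ℓ(v_i) = <v_i, a> is a linear equation in the a_j's. Collect the n equations into a matrix system V a = ℓ, where row i of V is v_i (expressed in the standard basis). Since V is invertible (lower-triangular with 1s on the diagonal, up to permutation), solve by back-substitution:
  V =
[[1, 0, 0],
 [1, 0, 1],
 [1, 1, 0]]
  V a = (-4, -4, -5)
Solving gives a = (-4, -1, 0).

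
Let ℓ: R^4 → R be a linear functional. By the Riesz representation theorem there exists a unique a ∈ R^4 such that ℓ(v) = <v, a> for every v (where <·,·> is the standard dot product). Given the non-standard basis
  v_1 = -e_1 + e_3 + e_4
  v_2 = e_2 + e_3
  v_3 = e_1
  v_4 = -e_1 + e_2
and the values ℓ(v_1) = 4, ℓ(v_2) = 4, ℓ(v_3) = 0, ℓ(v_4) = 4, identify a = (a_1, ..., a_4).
a = (0, 4, 0, 4)

Write a = (a_1, ..., a_4) in the standard basis. For each basis vector v_i, ℓ(v_i) = <v_i, a> is a linear equation in the a_j's. Collect the n equations into a matrix system V a = ℓ, where row i of V is v_i (expressed in the standard basis). Since V is invertible (lower-triangular with 1s on the diagonal, up to permutation), solve by back-substitution:
  V =
[[-1, 0, 1, 1],
 [0, 1, 1, 0],
 [1, 0, 0, 0],
 [-1, 1, 0, 0]]
  V a = (4, 4, 0, 4)
Solving gives a = (0, 4, 0, 4).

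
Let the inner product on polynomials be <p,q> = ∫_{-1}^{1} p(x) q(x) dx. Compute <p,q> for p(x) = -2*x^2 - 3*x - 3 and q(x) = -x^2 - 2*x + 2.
<p,q> = -118/15

Expand the product: p(x)·q(x) = 2*x^4 + 7*x^3 + 5*x^2 - 6.
∫_{-1}^{1} of each monomial x^k gives [2/(k+1) if k even, 0 if k odd]. Integrating term-by-term (or equivalently evaluating the antiderivative F(x) = 2*x^5/5 + 7*x^4/4 + 5*x^3/3 - 6*x at the endpoints):
  F(1) − F(−1) = -131/60 − (341/60) = -118/15.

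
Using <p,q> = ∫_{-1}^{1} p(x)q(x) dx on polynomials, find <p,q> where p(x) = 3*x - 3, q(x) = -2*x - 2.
<p,q> = 8

Expand the product: p(x)·q(x) = 6 - 6*x^2.
∫_{-1}^{1} of each monomial x^k gives [2/(k+1) if k even, 0 if k odd]. Integrating term-by-term (or equivalently evaluating the antiderivative F(x) = -2*x^3 + 6*x at the endpoints):
  F(1) − F(−1) = 4 − (-4) = 8.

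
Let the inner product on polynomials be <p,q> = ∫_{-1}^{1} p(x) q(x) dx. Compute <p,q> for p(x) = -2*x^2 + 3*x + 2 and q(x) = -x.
<p,q> = -2

Expand the product: p(x)·q(x) = 2*x^3 - 3*x^2 - 2*x.
∫_{-1}^{1} of each monomial x^k gives [2/(k+1) if k even, 0 if k odd]. Integrating term-by-term (or equivalently evaluating the antiderivative F(x) = x^4/2 - x^3 - x^2 at the endpoints):
  F(1) − F(−1) = -3/2 − (1/2) = -2.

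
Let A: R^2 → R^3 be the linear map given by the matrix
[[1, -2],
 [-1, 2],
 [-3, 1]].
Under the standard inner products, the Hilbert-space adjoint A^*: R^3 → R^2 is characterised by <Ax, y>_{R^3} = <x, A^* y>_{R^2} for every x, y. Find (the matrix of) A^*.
A^* = A^T =
[[1, -1, -3],
 [-2, 2, 1]]

For real matrices with standard dot products, the defining identity <Ax, y> = <x, A^* y> gives (Ax)^T y = x^T (A^*) y, i.e. x^T A^T y = x^T (A^*) y. Since this holds for all x, y, we must have A^* = A^T. Therefore
A^* =
[[1, -1, -3],
 [-2, 2, 1]].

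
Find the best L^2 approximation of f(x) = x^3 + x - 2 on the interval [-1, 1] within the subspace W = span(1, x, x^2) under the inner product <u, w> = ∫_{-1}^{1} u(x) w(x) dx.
g(x) = 8*x/5 - 2

The best approximation g ∈ W is the orthogonal projection of f onto W. Writing g = a_0 + a_1 x + a_2 x^2, the coefficients solve the normal equations G · a = b where
  G_{ij} = <φ_i, φ_j> and b_i = <f, φ_i>, with φ_0 = 1, φ_1 = x, φ_2 = x^2.
G =
  [2, 0, 2/3]
  [0, 2/3, 0]
  [2/3, 0, 2/5],
b = (-4, 16/15, -4/3).
Solving gives a_0 = -2, a_1 = 8/5, a_2 = 0, so
  g(x) = 8*x/5 - 2.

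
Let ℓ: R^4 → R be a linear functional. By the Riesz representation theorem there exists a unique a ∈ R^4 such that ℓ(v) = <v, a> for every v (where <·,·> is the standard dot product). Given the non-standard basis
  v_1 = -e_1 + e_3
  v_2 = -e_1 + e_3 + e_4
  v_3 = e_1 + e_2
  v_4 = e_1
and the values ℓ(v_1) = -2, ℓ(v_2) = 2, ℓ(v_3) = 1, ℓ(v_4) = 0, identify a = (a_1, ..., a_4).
a = (0, 1, -2, 4)

Write a = (a_1, ..., a_4) in the standard basis. For each basis vector v_i, ℓ(v_i) = <v_i, a> is a linear equation in the a_j's. Collect the n equations into a matrix system V a = ℓ, where row i of V is v_i (expressed in the standard basis). Since V is invertible (lower-triangular with 1s on the diagonal, up to permutation), solve by back-substitution:
  V =
[[-1, 0, 1, 0],
 [-1, 0, 1, 1],
 [1, 1, 0, 0],
 [1, 0, 0, 0]]
  V a = (-2, 2, 1, 0)
Solving gives a = (0, 1, -2, 4).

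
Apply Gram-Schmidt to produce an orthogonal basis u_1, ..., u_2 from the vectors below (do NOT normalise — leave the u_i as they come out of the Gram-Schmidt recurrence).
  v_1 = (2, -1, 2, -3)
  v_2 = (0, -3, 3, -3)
Orthogonal basis:
  u_1 = (2, -1, 2, -3)
  u_2 = (-2, -2, 1, 0)

Apply the Gram-Schmidt recurrence
  u_1 = v_1
  u_i = v_i − Σ_{j<i} ((v_i · u_j) / (u_j · u_j)) · u_j.

Step by step this gives:
  u_1 = (2, -1, 2, -3)
  u_2 = (-2, -2, 1, 0)

Orthogonality check:
  u_2 · u_1 = 0 (should be 0)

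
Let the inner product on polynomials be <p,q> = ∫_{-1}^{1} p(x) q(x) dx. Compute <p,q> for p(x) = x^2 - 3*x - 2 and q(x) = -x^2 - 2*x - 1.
<p,q> = 124/15

Expand the product: p(x)·q(x) = -x^4 + x^3 + 7*x^2 + 7*x + 2.
∫_{-1}^{1} of each monomial x^k gives [2/(k+1) if k even, 0 if k odd]. Integrating term-by-term (or equivalently evaluating the antiderivative F(x) = -x^5/5 + x^4/4 + 7*x^3/3 + 7*x^2/2 + 2*x at the endpoints):
  F(1) − F(−1) = 473/60 − (-23/60) = 124/15.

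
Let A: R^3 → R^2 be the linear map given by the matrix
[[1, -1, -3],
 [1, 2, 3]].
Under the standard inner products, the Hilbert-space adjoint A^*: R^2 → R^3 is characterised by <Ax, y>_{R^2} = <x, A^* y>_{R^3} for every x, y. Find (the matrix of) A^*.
A^* = A^T =
[[1, 1],
 [-1, 2],
 [-3, 3]]

For real matrices with standard dot products, the defining identity <Ax, y> = <x, A^* y> gives (Ax)^T y = x^T (A^*) y, i.e. x^T A^T y = x^T (A^*) y. Since this holds for all x, y, we must have A^* = A^T. Therefore
A^* =
[[1, 1],
 [-1, 2],
 [-3, 3]].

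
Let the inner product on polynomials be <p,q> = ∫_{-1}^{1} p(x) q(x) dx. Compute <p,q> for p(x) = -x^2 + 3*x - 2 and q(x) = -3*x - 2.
<p,q> = 10/3

Expand the product: p(x)·q(x) = 3*x^3 - 7*x^2 + 4.
∫_{-1}^{1} of each monomial x^k gives [2/(k+1) if k even, 0 if k odd]. Integrating term-by-term (or equivalently evaluating the antiderivative F(x) = 3*x^4/4 - 7*x^3/3 + 4*x at the endpoints):
  F(1) − F(−1) = 29/12 − (-11/12) = 10/3.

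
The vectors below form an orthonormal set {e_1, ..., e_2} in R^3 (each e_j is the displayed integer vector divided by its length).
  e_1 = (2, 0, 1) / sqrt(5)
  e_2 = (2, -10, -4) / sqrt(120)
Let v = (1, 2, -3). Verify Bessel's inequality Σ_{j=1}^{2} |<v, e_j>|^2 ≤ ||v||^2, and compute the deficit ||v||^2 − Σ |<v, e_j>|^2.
Σ |<v, e_j>|^2 = 1/2; ||v||^2 = 14; deficit = 27/2

Write each e_j = u_j / sqrt(<u_j, u_j>) where u_j is the displayed integer vector. Then <v, e_j> = <v, u_j> / sqrt(<u_j, u_j>), so |<v, e_j>|^2 = <v, u_j>^2 / <u_j, u_j>.
Coefficients: <v, e_1> = -1/sqrt(5), <v, e_2> = -6/sqrt(120).
Square and sum: Σ |<v, e_j>|^2 = 1/2.
Compute ||v||^2 = v·v = 14.
Deficit = 14 − 1/2 = 27/2 ≥ 0, confirming Bessel's inequality. (The deficit equals ||v − Σ <v,e_j> e_j||^2, the squared distance from v to span{e_j}.)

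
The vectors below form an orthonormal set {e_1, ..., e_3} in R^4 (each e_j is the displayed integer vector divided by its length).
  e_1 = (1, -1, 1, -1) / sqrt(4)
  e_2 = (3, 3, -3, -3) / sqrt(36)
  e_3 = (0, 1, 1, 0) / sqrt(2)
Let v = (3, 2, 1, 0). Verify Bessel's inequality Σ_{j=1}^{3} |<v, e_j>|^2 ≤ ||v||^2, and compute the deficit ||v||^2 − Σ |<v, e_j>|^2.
Σ |<v, e_j>|^2 = 19/2; ||v||^2 = 14; deficit = 9/2

Write each e_j = u_j / sqrt(<u_j, u_j>) where u_j is the displayed integer vector. Then <v, e_j> = <v, u_j> / sqrt(<u_j, u_j>), so |<v, e_j>|^2 = <v, u_j>^2 / <u_j, u_j>.
Coefficients: <v, e_1> = 2/sqrt(4), <v, e_2> = 12/sqrt(36), <v, e_3> = 3/sqrt(2).
Square and sum: Σ |<v, e_j>|^2 = 19/2.
Compute ||v||^2 = v·v = 14.
Deficit = 14 − 19/2 = 9/2 ≥ 0, confirming Bessel's inequality. (The deficit equals ||v − Σ <v,e_j> e_j||^2, the squared distance from v to span{e_j}.)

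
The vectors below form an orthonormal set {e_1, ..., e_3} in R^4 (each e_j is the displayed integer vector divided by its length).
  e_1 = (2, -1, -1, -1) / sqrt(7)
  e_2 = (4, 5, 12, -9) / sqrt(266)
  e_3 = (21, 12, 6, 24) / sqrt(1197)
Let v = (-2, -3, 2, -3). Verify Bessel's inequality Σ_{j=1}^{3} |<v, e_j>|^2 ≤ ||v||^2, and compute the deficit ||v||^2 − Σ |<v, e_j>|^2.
Σ |<v, e_j>|^2 = 132/7; ||v||^2 = 26; deficit = 50/7

Write each e_j = u_j / sqrt(<u_j, u_j>) where u_j is the displayed integer vector. Then <v, e_j> = <v, u_j> / sqrt(<u_j, u_j>), so |<v, e_j>|^2 = <v, u_j>^2 / <u_j, u_j>.
Coefficients: <v, e_1> = 0/sqrt(7), <v, e_2> = 28/sqrt(266), <v, e_3> = -138/sqrt(1197).
Square and sum: Σ |<v, e_j>|^2 = 132/7.
Compute ||v||^2 = v·v = 26.
Deficit = 26 − 132/7 = 50/7 ≥ 0, confirming Bessel's inequality. (The deficit equals ||v − Σ <v,e_j> e_j||^2, the squared distance from v to span{e_j}.)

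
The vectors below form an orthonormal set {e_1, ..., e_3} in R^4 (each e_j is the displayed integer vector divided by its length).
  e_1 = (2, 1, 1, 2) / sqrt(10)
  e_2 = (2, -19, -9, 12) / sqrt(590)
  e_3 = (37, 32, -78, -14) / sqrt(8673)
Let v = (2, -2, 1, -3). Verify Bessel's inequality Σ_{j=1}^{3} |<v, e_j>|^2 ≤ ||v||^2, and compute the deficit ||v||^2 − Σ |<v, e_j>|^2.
Σ |<v, e_j>|^2 = 146/147; ||v||^2 = 18; deficit = 2500/147

Write each e_j = u_j / sqrt(<u_j, u_j>) where u_j is the displayed integer vector. Then <v, e_j> = <v, u_j> / sqrt(<u_j, u_j>), so |<v, e_j>|^2 = <v, u_j>^2 / <u_j, u_j>.
Coefficients: <v, e_1> = -3/sqrt(10), <v, e_2> = -3/sqrt(590), <v, e_3> = -26/sqrt(8673).
Square and sum: Σ |<v, e_j>|^2 = 146/147.
Compute ||v||^2 = v·v = 18.
Deficit = 18 − 146/147 = 2500/147 ≥ 0, confirming Bessel's inequality. (The deficit equals ||v − Σ <v,e_j> e_j||^2, the squared distance from v to span{e_j}.)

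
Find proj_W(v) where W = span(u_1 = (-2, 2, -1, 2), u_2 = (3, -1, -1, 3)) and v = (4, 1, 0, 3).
proj_W(v) = (20/7, -220/259, -40/37, 820/259)

Set up U = [u_1 | ... | u_2] ∈ R^(4×2). The projector onto W = col(U) is P = U (U^T U)^(-1) U^T.
Compute U^T U =
  [13, -1]
  [-1, 20],
and U^T v = (0, 20).
Solve U^T U · c = U^T v for the coefficients: c = (20/259, 260/259). The projection is proj_W(v) = U c.
Check: (v - proj_W(v)) · u_1 = 0  (should be 0).
Check: (v - proj_W(v)) · u_2 = 0  (should be 0).
Result: proj_W(v) = (20/7, -220/259, -40/37, 820/259).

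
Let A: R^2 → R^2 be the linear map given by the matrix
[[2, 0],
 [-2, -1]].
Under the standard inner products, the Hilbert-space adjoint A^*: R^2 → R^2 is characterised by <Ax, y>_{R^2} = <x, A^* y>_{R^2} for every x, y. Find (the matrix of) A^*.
A^* = A^T =
[[2, -2],
 [0, -1]]

For real matrices with standard dot products, the defining identity <Ax, y> = <x, A^* y> gives (Ax)^T y = x^T (A^*) y, i.e. x^T A^T y = x^T (A^*) y. Since this holds for all x, y, we must have A^* = A^T. Therefore
A^* =
[[2, -2],
 [0, -1]].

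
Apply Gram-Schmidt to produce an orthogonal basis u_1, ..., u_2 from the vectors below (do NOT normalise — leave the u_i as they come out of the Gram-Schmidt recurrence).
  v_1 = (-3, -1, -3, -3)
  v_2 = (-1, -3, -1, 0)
Orthogonal basis:
  u_1 = (-3, -1, -3, -3)
  u_2 = (-1/28, -75/28, -1/28, 27/28)

Apply the Gram-Schmidt recurrence
  u_1 = v_1
  u_i = v_i − Σ_{j<i} ((v_i · u_j) / (u_j · u_j)) · u_j.

Step by step this gives:
  u_1 = (-3, -1, -3, -3)
  u_2 = (-1/28, -75/28, -1/28, 27/28)

Orthogonality check:
  u_2 · u_1 = 0 (should be 0)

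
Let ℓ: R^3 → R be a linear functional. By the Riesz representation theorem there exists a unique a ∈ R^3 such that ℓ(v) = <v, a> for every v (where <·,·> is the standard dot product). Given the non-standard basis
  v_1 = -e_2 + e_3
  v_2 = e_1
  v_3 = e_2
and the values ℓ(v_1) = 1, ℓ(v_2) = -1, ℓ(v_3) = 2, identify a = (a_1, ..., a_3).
a = (-1, 2, 3)

Write a = (a_1, ..., a_3) in the standard basis. For each basis vector v_i, ℓ(v_i) = <v_i, a> is a linear equation in the a_j's. Collect the n equations into a matrix system V a = ℓ, where row i of V is v_i (expressed in the standard basis). Since V is invertible (lower-triangular with 1s on the diagonal, up to permutation), solve by back-substitution:
  V =
[[0, -1, 1],
 [1, 0, 0],
 [0, 1, 0]]
  V a = (1, -1, 2)
Solving gives a = (-1, 2, 3).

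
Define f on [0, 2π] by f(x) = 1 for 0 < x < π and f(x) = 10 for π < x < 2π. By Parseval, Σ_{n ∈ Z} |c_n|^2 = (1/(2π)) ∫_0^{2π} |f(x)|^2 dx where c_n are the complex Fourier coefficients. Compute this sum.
Σ |c_n|^2 = 101/2

Parseval equates the L^2 energy of f (normalised by 1/(2π)) with the ℓ^2 sum of its Fourier coefficients: (1/(2π)) ∫_0^{2π} |f|^2 = Σ |c_n|^2.
Compute the left side: (1/(2π)) [∫_0^π 1^2 dx + ∫_π^{2π} 10^2 dx] = (1/(2π)) · (1π + 100π) = (1 + 100)/2 = 101/2.
So Σ_{n ∈ Z} |c_n|^2 = 101/2.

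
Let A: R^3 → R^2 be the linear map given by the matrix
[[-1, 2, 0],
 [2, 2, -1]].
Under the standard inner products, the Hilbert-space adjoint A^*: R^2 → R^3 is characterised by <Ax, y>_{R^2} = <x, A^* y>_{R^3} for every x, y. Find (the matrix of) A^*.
A^* = A^T =
[[-1, 2],
 [2, 2],
 [0, -1]]

For real matrices with standard dot products, the defining identity <Ax, y> = <x, A^* y> gives (Ax)^T y = x^T (A^*) y, i.e. x^T A^T y = x^T (A^*) y. Since this holds for all x, y, we must have A^* = A^T. Therefore
A^* =
[[-1, 2],
 [2, 2],
 [0, -1]].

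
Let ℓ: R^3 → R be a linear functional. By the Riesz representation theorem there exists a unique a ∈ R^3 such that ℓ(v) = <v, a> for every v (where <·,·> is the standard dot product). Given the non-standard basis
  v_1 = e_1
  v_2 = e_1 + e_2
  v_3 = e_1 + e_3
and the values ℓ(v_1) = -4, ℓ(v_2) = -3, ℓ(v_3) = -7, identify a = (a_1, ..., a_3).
a = (-4, 1, -3)

Write a = (a_1, ..., a_3) in the standard basis. For each basis vector v_i, ℓ(v_i) = <v_i, a> is a linear equation in the a_j's. Collect the n equations into a matrix system V a = ℓ, where row i of V is v_i (expressed in the standard basis). Since V is invertible (lower-triangular with 1s on the diagonal, up to permutation), solve by back-substitution:
  V =
[[1, 0, 0],
 [1, 1, 0],
 [1, 0, 1]]
  V a = (-4, -3, -7)
Solving gives a = (-4, 1, -3).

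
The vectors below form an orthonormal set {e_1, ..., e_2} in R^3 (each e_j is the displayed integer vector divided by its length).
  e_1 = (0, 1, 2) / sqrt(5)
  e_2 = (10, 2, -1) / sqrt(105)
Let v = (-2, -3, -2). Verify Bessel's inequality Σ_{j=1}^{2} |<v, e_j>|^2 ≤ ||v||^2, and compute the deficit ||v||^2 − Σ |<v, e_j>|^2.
Σ |<v, e_j>|^2 = 107/7; ||v||^2 = 17; deficit = 12/7

Write each e_j = u_j / sqrt(<u_j, u_j>) where u_j is the displayed integer vector. Then <v, e_j> = <v, u_j> / sqrt(<u_j, u_j>), so |<v, e_j>|^2 = <v, u_j>^2 / <u_j, u_j>.
Coefficients: <v, e_1> = -7/sqrt(5), <v, e_2> = -24/sqrt(105).
Square and sum: Σ |<v, e_j>|^2 = 107/7.
Compute ||v||^2 = v·v = 17.
Deficit = 17 − 107/7 = 12/7 ≥ 0, confirming Bessel's inequality. (The deficit equals ||v − Σ <v,e_j> e_j||^2, the squared distance from v to span{e_j}.)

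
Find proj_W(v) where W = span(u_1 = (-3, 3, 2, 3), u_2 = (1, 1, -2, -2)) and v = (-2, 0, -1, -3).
proj_W(v) = (53/105, 83/105, -6/5, -121/105)

Set up U = [u_1 | ... | u_2] ∈ R^(4×2). The projector onto W = col(U) is P = U (U^T U)^(-1) U^T.
Compute U^T U =
  [31, -10]
  [-10, 10],
and U^T v = (-5, 6).
Solve U^T U · c = U^T v for the coefficients: c = (1/21, 68/105). The projection is proj_W(v) = U c.
Check: (v - proj_W(v)) · u_1 = 0  (should be 0).
Check: (v - proj_W(v)) · u_2 = 0  (should be 0).
Result: proj_W(v) = (53/105, 83/105, -6/5, -121/105).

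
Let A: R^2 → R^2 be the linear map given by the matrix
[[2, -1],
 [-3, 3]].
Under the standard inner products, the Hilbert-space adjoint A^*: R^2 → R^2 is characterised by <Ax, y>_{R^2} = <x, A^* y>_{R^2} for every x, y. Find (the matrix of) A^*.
A^* = A^T =
[[2, -3],
 [-1, 3]]

For real matrices with standard dot products, the defining identity <Ax, y> = <x, A^* y> gives (Ax)^T y = x^T (A^*) y, i.e. x^T A^T y = x^T (A^*) y. Since this holds for all x, y, we must have A^* = A^T. Therefore
A^* =
[[2, -3],
 [-1, 3]].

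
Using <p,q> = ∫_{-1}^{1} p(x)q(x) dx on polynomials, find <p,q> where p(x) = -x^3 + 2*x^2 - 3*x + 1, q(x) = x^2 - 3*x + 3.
<p,q> = 56/3

Expand the product: p(x)·q(x) = -x^5 + 5*x^4 - 12*x^3 + 16*x^2 - 12*x + 3.
∫_{-1}^{1} of each monomial x^k gives [2/(k+1) if k even, 0 if k odd]. Integrating term-by-term (or equivalently evaluating the antiderivative F(x) = -x^6/6 + x^5 - 3*x^4 + 16*x^3/3 - 6*x^2 + 3*x at the endpoints):
  F(1) − F(−1) = 1/6 − (-37/2) = 56/3.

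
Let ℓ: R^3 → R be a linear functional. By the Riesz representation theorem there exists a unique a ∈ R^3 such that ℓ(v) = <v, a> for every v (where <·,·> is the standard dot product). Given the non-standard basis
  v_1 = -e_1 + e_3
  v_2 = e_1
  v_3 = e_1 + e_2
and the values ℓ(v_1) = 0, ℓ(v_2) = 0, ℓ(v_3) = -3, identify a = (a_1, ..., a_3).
a = (0, -3, 0)

Write a = (a_1, ..., a_3) in the standard basis. For each basis vector v_i, ℓ(v_i) = <v_i, a> is a linear equation in the a_j's. Collect the n equations into a matrix system V a = ℓ, where row i of V is v_i (expressed in the standard basis). Since V is invertible (lower-triangular with 1s on the diagonal, up to permutation), solve by back-substitution:
  V =
[[-1, 0, 1],
 [1, 0, 0],
 [1, 1, 0]]
  V a = (0, 0, -3)
Solving gives a = (0, -3, 0).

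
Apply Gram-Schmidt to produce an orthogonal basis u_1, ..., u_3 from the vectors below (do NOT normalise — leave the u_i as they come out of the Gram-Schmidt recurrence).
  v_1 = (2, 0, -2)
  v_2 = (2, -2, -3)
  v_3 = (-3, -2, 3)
Orthogonal basis:
  u_1 = (2, 0, -2)
  u_2 = (-1/2, -2, -1/2)
  u_3 = (4/9, -2/9, 4/9)

Apply the Gram-Schmidt recurrence
  u_1 = v_1
  u_i = v_i − Σ_{j<i} ((v_i · u_j) / (u_j · u_j)) · u_j.

Step by step this gives:
  u_1 = (2, 0, -2)
  u_2 = (-1/2, -2, -1/2)
  u_3 = (4/9, -2/9, 4/9)

Orthogonality check:
  u_2 · u_1 = 0 (should be 0)
  u_3 · u_1 = 0 (should be 0)
  u_3 · u_2 = 0 (should be 0)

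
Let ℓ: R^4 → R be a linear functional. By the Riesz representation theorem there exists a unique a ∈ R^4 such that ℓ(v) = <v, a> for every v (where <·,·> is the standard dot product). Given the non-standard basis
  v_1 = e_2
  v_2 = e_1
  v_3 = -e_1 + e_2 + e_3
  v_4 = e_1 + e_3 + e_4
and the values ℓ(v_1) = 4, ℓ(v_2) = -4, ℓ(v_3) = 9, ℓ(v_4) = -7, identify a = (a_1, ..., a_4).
a = (-4, 4, 1, -4)

Write a = (a_1, ..., a_4) in the standard basis. For each basis vector v_i, ℓ(v_i) = <v_i, a> is a linear equation in the a_j's. Collect the n equations into a matrix system V a = ℓ, where row i of V is v_i (expressed in the standard basis). Since V is invertible (lower-triangular with 1s on the diagonal, up to permutation), solve by back-substitution:
  V =
[[0, 1, 0, 0],
 [1, 0, 0, 0],
 [-1, 1, 1, 0],
 [1, 0, 1, 1]]
  V a = (4, -4, 9, -7)
Solving gives a = (-4, 4, 1, -4).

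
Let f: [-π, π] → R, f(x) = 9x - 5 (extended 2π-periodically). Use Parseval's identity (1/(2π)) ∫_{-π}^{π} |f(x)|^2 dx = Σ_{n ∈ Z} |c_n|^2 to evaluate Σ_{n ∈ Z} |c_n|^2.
Σ |c_n|^2 = 27π^2 + 25

Expand and integrate term by term over [-π, π]:
  ∫ (9x)^2 dx = 81·(2π^3/3); ∫ 2·9·(-5)·x dx = 0 (odd integrand); ∫ (-5)^2 dx = 25·2π.
So (1/(2π)) ∫_{-π}^{π} (9x - 5)^2 dx = 81π^2/3 + 25 = 27π^2 + 25.
Parseval ⇒ Σ |c_n|^2 = 27π^2 + 25.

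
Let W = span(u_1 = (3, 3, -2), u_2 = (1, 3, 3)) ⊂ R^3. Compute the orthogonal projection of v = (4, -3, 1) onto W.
proj_W(v) = (43/382, -57/382, -106/191)

Set up U = [u_1 | ... | u_2] ∈ R^(3×2). The projector onto W = col(U) is P = U (U^T U)^(-1) U^T.
Compute U^T U =
  [22, 6]
  [6, 19],
and U^T v = (1, -2).
Solve U^T U · c = U^T v for the coefficients: c = (31/382, -25/191). The projection is proj_W(v) = U c.
Check: (v - proj_W(v)) · u_1 = 0  (should be 0).
Check: (v - proj_W(v)) · u_2 = 0  (should be 0).
Result: proj_W(v) = (43/382, -57/382, -106/191).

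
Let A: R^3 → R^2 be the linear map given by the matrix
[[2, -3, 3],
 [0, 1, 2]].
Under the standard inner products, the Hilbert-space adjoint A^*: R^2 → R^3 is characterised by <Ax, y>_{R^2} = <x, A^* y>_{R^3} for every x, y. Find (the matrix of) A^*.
A^* = A^T =
[[2, 0],
 [-3, 1],
 [3, 2]]

For real matrices with standard dot products, the defining identity <Ax, y> = <x, A^* y> gives (Ax)^T y = x^T (A^*) y, i.e. x^T A^T y = x^T (A^*) y. Since this holds for all x, y, we must have A^* = A^T. Therefore
A^* =
[[2, 0],
 [-3, 1],
 [3, 2]].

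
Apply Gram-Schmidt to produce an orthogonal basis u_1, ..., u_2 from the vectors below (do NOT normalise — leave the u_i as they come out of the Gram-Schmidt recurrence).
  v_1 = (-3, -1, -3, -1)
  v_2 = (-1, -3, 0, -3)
Orthogonal basis:
  u_1 = (-3, -1, -3, -1)
  u_2 = (7/20, -51/20, 27/20, -51/20)

Apply the Gram-Schmidt recurrence
  u_1 = v_1
  u_i = v_i − Σ_{j<i} ((v_i · u_j) / (u_j · u_j)) · u_j.

Step by step this gives:
  u_1 = (-3, -1, -3, -1)
  u_2 = (7/20, -51/20, 27/20, -51/20)

Orthogonality check:
  u_2 · u_1 = 0 (should be 0)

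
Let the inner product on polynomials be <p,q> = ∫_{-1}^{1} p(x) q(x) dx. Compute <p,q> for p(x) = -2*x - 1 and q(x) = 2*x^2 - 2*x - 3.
<p,q> = 22/3

Expand the product: p(x)·q(x) = -4*x^3 + 2*x^2 + 8*x + 3.
∫_{-1}^{1} of each monomial x^k gives [2/(k+1) if k even, 0 if k odd]. Integrating term-by-term (or equivalently evaluating the antiderivative F(x) = -x^4 + 2*x^3/3 + 4*x^2 + 3*x at the endpoints):
  F(1) − F(−1) = 20/3 − (-2/3) = 22/3.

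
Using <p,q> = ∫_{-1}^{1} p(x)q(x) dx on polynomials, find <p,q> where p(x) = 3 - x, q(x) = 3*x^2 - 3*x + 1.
<p,q> = 14

Expand the product: p(x)·q(x) = -3*x^3 + 12*x^2 - 10*x + 3.
∫_{-1}^{1} of each monomial x^k gives [2/(k+1) if k even, 0 if k odd]. Integrating term-by-term (or equivalently evaluating the antiderivative F(x) = -3*x^4/4 + 4*x^3 - 5*x^2 + 3*x at the endpoints):
  F(1) − F(−1) = 5/4 − (-51/4) = 14.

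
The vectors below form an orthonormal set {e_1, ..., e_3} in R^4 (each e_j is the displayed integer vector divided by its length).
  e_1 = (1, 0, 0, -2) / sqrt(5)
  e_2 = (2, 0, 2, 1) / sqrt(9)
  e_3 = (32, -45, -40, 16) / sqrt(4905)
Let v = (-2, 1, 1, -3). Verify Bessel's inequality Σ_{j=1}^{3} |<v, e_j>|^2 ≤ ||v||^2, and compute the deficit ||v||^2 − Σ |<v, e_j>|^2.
Σ |<v, e_j>|^2 = 1514/109; ||v||^2 = 15; deficit = 121/109

Write each e_j = u_j / sqrt(<u_j, u_j>) where u_j is the displayed integer vector. Then <v, e_j> = <v, u_j> / sqrt(<u_j, u_j>), so |<v, e_j>|^2 = <v, u_j>^2 / <u_j, u_j>.
Coefficients: <v, e_1> = 4/sqrt(5), <v, e_2> = -5/sqrt(9), <v, e_3> = -197/sqrt(4905).
Square and sum: Σ |<v, e_j>|^2 = 1514/109.
Compute ||v||^2 = v·v = 15.
Deficit = 15 − 1514/109 = 121/109 ≥ 0, confirming Bessel's inequality. (The deficit equals ||v − Σ <v,e_j> e_j||^2, the squared distance from v to span{e_j}.)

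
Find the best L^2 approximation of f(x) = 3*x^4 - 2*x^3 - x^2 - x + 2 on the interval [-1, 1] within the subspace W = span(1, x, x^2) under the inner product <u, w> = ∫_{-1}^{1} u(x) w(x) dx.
g(x) = 11*x^2/7 - 11*x/5 + 61/35

The best approximation g ∈ W is the orthogonal projection of f onto W. Writing g = a_0 + a_1 x + a_2 x^2, the coefficients solve the normal equations G · a = b where
  G_{ij} = <φ_i, φ_j> and b_i = <f, φ_i>, with φ_0 = 1, φ_1 = x, φ_2 = x^2.
G =
  [2, 0, 2/3]
  [0, 2/3, 0]
  [2/3, 0, 2/5],
b = (68/15, -22/15, 188/105).
Solving gives a_0 = 61/35, a_1 = -11/5, a_2 = 11/7, so
  g(x) = 11*x^2/7 - 11*x/5 + 61/35.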